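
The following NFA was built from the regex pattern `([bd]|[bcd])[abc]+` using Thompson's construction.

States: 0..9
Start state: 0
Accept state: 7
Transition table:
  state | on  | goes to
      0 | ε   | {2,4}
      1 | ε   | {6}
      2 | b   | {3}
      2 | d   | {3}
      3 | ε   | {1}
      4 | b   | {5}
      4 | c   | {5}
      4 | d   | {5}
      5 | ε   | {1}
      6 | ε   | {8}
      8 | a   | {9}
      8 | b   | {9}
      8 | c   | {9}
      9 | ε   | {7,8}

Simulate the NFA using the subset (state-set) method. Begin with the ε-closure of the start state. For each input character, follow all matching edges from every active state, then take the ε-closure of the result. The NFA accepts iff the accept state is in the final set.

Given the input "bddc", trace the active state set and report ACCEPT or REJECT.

start: ε-closure({0}) = {0,2,4}
'b' @ 1: {1,3,5,6,8}
'd' @ 2: {}  — state set empty
rest 'dc' ignored (set empty)
final: {}; accept 7 not in set

Answer: REJECT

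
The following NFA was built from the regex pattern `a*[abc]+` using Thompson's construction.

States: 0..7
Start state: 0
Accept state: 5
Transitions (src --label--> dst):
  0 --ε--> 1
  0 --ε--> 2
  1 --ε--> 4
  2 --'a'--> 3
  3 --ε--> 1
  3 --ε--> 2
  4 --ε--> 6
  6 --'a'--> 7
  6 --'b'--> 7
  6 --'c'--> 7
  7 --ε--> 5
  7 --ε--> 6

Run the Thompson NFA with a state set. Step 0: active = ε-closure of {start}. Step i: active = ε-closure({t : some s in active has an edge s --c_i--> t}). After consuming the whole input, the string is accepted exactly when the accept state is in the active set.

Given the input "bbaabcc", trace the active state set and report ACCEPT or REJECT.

Answer: ACCEPT

Derivation:
S₀ = ε-closure({0}) = {0,1,2,4,6}
'b' @ 1: {5,6,7}  ✓accept
'b' @ 2: {5,6,7}  ✓accept
'a' @ 3: {5,6,7}  ✓accept
'a' @ 4: {5,6,7}  ✓accept
'b' @ 5: {5,6,7}  ✓accept
'c' @ 6: {5,6,7}  ✓accept
'c' @ 7: {5,6,7}  ✓accept
final: {5,6,7}; accept 5 in set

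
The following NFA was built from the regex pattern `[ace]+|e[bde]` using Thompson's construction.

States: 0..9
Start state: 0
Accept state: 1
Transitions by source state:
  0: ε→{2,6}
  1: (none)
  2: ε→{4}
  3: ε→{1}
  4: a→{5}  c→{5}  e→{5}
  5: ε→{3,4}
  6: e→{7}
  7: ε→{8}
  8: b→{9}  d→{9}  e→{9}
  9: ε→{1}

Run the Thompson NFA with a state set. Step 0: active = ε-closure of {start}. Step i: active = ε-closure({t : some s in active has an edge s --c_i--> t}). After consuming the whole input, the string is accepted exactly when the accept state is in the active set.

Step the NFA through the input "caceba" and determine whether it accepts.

start: ε-closure({0}) = {0,2,4,6}
'c' @ 1: {1,3,4,5}  [accepting]
'a' @ 2: {1,3,4,5}  [accepting]
'c' @ 3: {1,3,4,5}  [accepting]
'e' @ 4: {1,3,4,5}  [accepting]
'b' @ 5: {}  — state set empty
rest 'a' ignored (set empty)
end set {} — state 1 not in

Answer: REJECT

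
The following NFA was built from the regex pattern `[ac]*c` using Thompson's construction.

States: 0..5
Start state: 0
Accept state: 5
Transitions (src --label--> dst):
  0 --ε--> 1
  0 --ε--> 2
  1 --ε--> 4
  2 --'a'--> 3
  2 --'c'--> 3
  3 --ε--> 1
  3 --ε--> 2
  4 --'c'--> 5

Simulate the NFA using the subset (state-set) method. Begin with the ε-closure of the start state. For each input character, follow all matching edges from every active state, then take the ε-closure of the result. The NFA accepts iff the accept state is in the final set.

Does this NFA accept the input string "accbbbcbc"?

Answer: REJECT

Trace:
S₀ = ε-closure({0}) = {0,1,2,4}
'a' @ 1: {1,2,3,4}
'c' @ 2: {1,2,3,4,5}  ✓accept
'c' @ 3: {1,2,3,4,5}  ✓accept
'b' @ 4: {}  — dead — no transitions
rest 'bbcbc' ignored (set empty)
final: {}; accept 5 not in set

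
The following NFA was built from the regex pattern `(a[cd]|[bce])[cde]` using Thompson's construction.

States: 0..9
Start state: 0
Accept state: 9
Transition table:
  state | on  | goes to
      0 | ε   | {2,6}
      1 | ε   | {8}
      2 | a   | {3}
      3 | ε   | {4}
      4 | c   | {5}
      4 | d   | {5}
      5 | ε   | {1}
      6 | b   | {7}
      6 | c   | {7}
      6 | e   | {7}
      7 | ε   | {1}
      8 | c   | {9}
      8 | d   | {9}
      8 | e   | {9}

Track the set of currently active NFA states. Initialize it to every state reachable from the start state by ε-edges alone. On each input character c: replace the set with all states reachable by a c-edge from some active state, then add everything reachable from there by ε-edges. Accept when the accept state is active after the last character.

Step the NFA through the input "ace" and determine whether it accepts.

Answer: ACCEPT

Derivation:
start: ε-closure({0}) = {0,2,6}
'a' @ 1: {3,4}
'c' @ 2: {1,5,8}
'e' @ 3: {9}  (accept∈set)
after full input: {9}  (accept=9 in)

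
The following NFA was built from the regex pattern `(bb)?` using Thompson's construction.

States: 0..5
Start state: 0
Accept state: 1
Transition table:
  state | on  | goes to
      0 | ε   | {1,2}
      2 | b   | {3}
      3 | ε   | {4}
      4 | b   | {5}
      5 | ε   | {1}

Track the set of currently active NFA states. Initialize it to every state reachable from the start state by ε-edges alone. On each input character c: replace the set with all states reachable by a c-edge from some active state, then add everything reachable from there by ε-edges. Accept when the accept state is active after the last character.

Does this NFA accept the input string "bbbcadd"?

Answer: REJECT

Derivation:
S₀ = ε-closure({0}) = {0,1,2}
'b' @ 1: {3,4}
'b' @ 2: {1,5}  ✓accept
'b' @ 3: {}  — state set empty
rest 'cadd' ignored (set empty)
after full input: {}  (accept=1 not in)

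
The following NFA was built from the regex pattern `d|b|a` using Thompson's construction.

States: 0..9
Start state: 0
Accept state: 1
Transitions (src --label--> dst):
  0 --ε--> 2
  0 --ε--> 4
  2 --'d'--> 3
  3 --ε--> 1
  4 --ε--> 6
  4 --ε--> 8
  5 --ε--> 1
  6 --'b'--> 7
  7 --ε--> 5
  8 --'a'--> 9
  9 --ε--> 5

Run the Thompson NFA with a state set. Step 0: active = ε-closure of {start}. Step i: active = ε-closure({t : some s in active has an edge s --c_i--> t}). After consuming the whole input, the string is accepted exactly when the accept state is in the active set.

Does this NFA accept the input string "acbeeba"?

Answer: REJECT

Derivation:
S₀ = ε-closure({0}) = {0,2,4,6,8}
'a' @ 1: {1,5,9}  [accepting]
'c' @ 2: {}  — state set empty
rest 'beeba' ignored (set empty)
end set {} — state 1 not in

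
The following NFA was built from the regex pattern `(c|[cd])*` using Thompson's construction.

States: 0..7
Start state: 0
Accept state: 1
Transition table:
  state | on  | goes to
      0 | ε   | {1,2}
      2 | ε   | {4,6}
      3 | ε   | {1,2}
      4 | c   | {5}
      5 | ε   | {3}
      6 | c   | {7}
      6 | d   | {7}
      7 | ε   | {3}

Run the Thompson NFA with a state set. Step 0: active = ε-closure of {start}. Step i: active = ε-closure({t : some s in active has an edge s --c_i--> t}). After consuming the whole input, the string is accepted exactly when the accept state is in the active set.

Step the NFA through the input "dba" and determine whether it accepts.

Answer: REJECT

Trace:
initial (ε-close {0}): {0,1,2,4,6}
'd' @ 1: {1,2,3,4,6,7}  [accepting]
'b' @ 2: {}  — dead — no transitions
rest 'a' ignored (set empty)
after full input: {}  (accept=1 not in)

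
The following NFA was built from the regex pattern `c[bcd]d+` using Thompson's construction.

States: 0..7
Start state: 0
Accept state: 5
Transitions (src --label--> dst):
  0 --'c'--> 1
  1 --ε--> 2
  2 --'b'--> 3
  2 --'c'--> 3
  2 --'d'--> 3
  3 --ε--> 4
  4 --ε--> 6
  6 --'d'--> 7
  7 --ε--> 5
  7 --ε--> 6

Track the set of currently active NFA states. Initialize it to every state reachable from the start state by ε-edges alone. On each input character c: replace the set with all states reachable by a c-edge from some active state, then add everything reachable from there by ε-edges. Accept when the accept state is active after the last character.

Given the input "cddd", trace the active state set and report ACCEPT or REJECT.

S₀ = ε-closure({0}) = {0}
'c' @ 1: {1,2}
'd' @ 2: {3,4,6}
'd' @ 3: {5,6,7}  (accept∈set)
'd' @ 4: {5,6,7}  (accept∈set)
after full input: {5,6,7}  (accept=5 in)

Answer: ACCEPT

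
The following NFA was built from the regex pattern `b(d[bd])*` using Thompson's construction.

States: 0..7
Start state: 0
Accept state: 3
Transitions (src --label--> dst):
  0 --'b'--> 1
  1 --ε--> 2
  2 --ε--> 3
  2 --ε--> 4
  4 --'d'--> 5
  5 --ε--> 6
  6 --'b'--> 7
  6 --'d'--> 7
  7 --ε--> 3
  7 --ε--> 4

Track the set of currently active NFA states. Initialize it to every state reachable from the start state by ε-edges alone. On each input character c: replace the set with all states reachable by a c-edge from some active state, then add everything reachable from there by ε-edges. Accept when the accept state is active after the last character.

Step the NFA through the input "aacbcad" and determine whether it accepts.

start: ε-closure({0}) = {0}
'a' @ 1: {}  — no active states
rest 'acbcad' ignored (set empty)
end set {} — state 3 not in

Answer: REJECT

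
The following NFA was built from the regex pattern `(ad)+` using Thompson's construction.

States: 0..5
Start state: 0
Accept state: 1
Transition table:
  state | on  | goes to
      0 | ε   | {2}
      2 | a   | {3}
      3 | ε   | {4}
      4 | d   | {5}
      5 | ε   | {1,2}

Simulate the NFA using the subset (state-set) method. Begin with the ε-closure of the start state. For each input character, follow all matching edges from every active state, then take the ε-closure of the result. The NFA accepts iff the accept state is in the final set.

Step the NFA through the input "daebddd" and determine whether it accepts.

S₀ = ε-closure({0}) = {0,2}
'd' @ 1: {}  — dead — no transitions
rest 'aebddd' ignored (set empty)
end set {} — state 1 not in

Answer: REJECT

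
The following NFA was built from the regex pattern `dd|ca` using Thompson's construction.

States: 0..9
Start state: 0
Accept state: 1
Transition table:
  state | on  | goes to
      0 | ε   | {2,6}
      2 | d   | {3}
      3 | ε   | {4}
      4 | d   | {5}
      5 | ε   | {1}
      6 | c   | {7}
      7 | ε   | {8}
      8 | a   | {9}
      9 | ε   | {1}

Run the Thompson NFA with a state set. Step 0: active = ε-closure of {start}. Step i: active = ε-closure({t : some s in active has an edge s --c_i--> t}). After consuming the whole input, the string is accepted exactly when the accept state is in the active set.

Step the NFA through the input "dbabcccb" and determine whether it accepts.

Answer: REJECT

Steps:
start: ε-closure({0}) = {0,2,6}
'd' @ 1: {3,4}
'b' @ 2: {}  — dead — no transitions
rest 'abcccb' ignored (set empty)
end set {} — state 1 not in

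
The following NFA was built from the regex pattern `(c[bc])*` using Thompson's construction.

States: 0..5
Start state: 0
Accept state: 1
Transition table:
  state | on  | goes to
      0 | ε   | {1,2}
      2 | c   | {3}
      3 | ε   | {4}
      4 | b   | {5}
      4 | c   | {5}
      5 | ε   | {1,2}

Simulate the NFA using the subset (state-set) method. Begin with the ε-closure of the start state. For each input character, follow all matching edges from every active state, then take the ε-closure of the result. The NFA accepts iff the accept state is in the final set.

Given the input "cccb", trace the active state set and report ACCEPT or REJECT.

initial (ε-close {0}): {0,1,2}
'c' @ 1: {3,4}
'c' @ 2: {1,2,5}  (accept∈set)
'c' @ 3: {3,4}
'b' @ 4: {1,2,5}  (accept∈set)
end set {1,2,5} — state 1 in

Answer: ACCEPT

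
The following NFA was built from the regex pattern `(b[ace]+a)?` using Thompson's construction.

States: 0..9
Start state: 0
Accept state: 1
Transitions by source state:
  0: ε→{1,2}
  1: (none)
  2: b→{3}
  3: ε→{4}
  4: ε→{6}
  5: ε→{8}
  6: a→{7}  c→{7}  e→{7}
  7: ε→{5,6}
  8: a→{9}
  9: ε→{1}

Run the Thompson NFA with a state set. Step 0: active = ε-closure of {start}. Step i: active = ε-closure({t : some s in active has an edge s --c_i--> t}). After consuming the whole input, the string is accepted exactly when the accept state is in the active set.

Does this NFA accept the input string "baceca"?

Answer: ACCEPT

Derivation:
initial (ε-close {0}): {0,1,2}
'b' @ 1: {3,4,6}
'a' @ 2: {5,6,7,8}
'c' @ 3: {5,6,7,8}
'e' @ 4: {5,6,7,8}
'c' @ 5: {5,6,7,8}
'a' @ 6: {1,5,6,7,8,9}  (accept∈set)
final: {1,5,6,7,8,9}; accept 1 in set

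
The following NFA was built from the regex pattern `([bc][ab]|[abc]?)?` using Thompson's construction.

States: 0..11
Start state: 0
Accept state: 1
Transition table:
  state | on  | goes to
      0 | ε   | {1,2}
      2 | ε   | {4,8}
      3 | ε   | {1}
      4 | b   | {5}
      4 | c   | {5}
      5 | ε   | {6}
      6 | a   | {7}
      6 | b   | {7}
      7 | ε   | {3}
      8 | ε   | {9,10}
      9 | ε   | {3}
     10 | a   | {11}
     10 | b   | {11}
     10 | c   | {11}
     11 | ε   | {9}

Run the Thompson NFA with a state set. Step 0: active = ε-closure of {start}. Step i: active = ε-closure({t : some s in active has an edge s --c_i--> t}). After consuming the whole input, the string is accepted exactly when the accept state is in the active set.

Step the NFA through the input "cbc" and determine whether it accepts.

start: ε-closure({0}) = {0,1,2,3,4,8,9,10}
'c' @ 1: {1,3,5,6,9,11}  ✓accept
'b' @ 2: {1,3,7}  ✓accept
'c' @ 3: {}  — dead — no transitions
end set {} — state 1 not in

Answer: REJECT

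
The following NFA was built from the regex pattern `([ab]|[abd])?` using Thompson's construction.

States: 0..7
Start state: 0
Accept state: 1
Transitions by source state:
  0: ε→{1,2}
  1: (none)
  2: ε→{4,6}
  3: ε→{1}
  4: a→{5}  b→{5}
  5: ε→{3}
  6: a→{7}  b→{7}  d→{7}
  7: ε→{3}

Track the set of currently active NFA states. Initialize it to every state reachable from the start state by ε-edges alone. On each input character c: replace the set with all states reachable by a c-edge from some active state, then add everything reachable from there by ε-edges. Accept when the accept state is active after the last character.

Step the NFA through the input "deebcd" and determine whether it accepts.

Answer: REJECT

Derivation:
initial (ε-close {0}): {0,1,2,4,6}
'd' @ 1: {1,3,7}  (accept∈set)
'e' @ 2: {}  — dead — no transitions
rest 'ebcd' ignored (set empty)
end set {} — state 1 not in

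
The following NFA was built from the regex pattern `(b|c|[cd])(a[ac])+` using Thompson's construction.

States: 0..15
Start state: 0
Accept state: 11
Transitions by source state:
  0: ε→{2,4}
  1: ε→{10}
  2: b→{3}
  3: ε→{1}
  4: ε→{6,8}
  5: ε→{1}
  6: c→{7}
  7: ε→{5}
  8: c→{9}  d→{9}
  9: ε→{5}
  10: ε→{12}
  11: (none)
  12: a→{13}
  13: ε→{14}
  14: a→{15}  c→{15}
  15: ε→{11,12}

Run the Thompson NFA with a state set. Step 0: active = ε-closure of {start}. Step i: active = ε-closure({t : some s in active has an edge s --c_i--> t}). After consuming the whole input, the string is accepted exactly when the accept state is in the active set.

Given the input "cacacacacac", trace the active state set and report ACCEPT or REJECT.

start: ε-closure({0}) = {0,2,4,6,8}
'c' @ 1: {1,5,7,9,10,12}
'a' @ 2: {13,14}
'c' @ 3: {11,12,15}  ✓accept
'a' @ 4: {13,14}
'c' @ 5: {11,12,15}  ✓accept
'a' @ 6: {13,14}
'c' @ 7: {11,12,15}  ✓accept
'a' @ 8: {13,14}
'c' @ 9: {11,12,15}  ✓accept
'a' @ 10: {13,14}
'c' @ 11: {11,12,15}  ✓accept
final: {11,12,15}; accept 11 in set

Answer: ACCEPT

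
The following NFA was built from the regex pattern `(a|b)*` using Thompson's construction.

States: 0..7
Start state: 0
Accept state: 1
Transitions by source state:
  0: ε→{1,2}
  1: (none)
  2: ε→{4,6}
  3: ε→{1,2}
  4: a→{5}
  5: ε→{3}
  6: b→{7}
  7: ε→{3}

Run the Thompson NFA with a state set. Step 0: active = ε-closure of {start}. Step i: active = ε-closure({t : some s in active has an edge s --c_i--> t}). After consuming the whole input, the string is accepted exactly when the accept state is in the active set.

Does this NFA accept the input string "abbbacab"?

Answer: REJECT

Trace:
start: ε-closure({0}) = {0,1,2,4,6}
'a' @ 1: {1,2,3,4,5,6}  (accept∈set)
'b' @ 2: {1,2,3,4,6,7}  (accept∈set)
'b' @ 3: {1,2,3,4,6,7}  (accept∈set)
'b' @ 4: {1,2,3,4,6,7}  (accept∈set)
'a' @ 5: {1,2,3,4,5,6}  (accept∈set)
'c' @ 6: {}  — dead — no transitions
rest 'ab' ignored (set empty)
final: {}; accept 1 not in set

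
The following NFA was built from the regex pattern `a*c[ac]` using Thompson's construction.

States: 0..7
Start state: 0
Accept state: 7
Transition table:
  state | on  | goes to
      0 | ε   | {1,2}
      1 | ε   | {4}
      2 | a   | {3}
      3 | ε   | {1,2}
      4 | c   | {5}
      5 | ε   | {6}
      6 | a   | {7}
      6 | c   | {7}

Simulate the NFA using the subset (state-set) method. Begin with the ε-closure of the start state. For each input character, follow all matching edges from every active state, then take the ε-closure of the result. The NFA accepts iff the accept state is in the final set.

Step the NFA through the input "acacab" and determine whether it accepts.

Answer: REJECT

Steps:
S₀ = ε-closure({0}) = {0,1,2,4}
'a' @ 1: {1,2,3,4}
'c' @ 2: {5,6}
'a' @ 3: {7}  (accept∈set)
'c' @ 4: {}  — no active states
rest 'ab' ignored (set empty)
after full input: {}  (accept=7 not in)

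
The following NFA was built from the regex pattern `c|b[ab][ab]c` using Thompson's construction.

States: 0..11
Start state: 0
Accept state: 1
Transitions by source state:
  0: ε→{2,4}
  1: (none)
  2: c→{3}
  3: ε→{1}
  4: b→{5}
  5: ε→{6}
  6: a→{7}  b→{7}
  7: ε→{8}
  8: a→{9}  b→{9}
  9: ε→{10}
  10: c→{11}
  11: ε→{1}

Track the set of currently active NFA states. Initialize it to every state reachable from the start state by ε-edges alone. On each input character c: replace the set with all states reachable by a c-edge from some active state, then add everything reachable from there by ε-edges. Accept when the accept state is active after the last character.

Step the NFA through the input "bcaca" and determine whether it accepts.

Answer: REJECT

Steps:
S₀ = ε-closure({0}) = {0,2,4}
'b' @ 1: {5,6}
'c' @ 2: {}  — state set empty
rest 'aca' ignored (set empty)
end set {} — state 1 not in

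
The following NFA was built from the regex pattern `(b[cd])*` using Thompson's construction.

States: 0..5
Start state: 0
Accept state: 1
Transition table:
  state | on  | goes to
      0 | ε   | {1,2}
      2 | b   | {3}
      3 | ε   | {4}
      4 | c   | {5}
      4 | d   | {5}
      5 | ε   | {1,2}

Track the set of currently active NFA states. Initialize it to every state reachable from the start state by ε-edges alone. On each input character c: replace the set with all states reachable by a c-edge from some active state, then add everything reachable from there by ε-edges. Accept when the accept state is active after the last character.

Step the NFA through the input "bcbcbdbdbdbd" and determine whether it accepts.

Answer: ACCEPT

Trace:
start: ε-closure({0}) = {0,1,2}
'b' @ 1: {3,4}
'c' @ 2: {1,2,5}  ✓accept
'b' @ 3: {3,4}
'c' @ 4: {1,2,5}  ✓accept
'b' @ 5: {3,4}
'd' @ 6: {1,2,5}  ✓accept
'b' @ 7: {3,4}
'd' @ 8: {1,2,5}  ✓accept
'b' @ 9: {3,4}
'd' @ 10: {1,2,5}  ✓accept
'b' @ 11: {3,4}
'd' @ 12: {1,2,5}  ✓accept
after full input: {1,2,5}  (accept=1 in)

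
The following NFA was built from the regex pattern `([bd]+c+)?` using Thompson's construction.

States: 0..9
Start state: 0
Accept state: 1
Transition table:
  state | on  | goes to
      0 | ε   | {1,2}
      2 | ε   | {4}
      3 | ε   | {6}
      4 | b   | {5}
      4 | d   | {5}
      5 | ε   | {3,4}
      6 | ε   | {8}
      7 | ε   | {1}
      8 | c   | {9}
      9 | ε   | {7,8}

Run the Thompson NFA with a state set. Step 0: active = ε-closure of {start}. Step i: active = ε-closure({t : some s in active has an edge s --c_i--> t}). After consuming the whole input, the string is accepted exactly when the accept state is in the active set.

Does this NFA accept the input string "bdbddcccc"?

S₀ = ε-closure({0}) = {0,1,2,4}
'b' @ 1: {3,4,5,6,8}
'd' @ 2: {3,4,5,6,8}
'b' @ 3: {3,4,5,6,8}
'd' @ 4: {3,4,5,6,8}
'd' @ 5: {3,4,5,6,8}
'c' @ 6: {1,7,8,9}  (accept∈set)
'c' @ 7: {1,7,8,9}  (accept∈set)
'c' @ 8: {1,7,8,9}  (accept∈set)
'c' @ 9: {1,7,8,9}  (accept∈set)
after full input: {1,7,8,9}  (accept=1 in)

Answer: ACCEPT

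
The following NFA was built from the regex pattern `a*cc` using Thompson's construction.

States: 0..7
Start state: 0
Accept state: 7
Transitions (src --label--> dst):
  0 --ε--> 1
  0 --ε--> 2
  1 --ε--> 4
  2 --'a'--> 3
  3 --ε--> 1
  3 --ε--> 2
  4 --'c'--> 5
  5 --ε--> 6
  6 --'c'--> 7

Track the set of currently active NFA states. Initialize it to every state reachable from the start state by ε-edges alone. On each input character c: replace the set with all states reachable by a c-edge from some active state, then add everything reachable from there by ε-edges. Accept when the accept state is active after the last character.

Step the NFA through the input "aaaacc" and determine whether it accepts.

Answer: ACCEPT

Trace:
start: ε-closure({0}) = {0,1,2,4}
'a' @ 1: {1,2,3,4}
'a' @ 2: {1,2,3,4}
'a' @ 3: {1,2,3,4}
'a' @ 4: {1,2,3,4}
'c' @ 5: {5,6}
'c' @ 6: {7}  (accept∈set)
after full input: {7}  (accept=7 in)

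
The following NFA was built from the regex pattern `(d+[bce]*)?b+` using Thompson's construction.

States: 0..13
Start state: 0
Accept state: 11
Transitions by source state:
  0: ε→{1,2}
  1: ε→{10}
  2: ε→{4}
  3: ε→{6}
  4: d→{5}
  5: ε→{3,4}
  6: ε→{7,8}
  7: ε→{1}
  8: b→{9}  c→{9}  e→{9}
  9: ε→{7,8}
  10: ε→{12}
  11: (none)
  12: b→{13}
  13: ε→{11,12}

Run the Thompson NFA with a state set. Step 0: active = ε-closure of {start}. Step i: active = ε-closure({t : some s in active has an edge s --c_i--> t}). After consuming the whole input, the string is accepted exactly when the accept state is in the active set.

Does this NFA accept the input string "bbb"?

Answer: ACCEPT

Derivation:
initial (ε-close {0}): {0,1,2,4,10,12}
'b' @ 1: {11,12,13}  [accepting]
'b' @ 2: {11,12,13}  [accepting]
'b' @ 3: {11,12,13}  [accepting]
final: {11,12,13}; accept 11 in set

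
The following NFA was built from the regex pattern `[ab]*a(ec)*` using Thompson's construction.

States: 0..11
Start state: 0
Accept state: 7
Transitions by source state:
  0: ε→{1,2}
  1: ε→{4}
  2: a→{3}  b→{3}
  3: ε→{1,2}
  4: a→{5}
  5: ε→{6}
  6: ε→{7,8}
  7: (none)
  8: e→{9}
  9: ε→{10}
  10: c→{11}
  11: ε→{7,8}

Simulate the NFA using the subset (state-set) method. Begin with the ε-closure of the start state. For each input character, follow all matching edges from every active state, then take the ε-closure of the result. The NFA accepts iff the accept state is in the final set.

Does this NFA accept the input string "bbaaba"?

initial (ε-close {0}): {0,1,2,4}
'b' @ 1: {1,2,3,4}
'b' @ 2: {1,2,3,4}
'a' @ 3: {1,2,3,4,5,6,7,8}  (accept∈set)
'a' @ 4: {1,2,3,4,5,6,7,8}  (accept∈set)
'b' @ 5: {1,2,3,4}
'a' @ 6: {1,2,3,4,5,6,7,8}  (accept∈set)
end set {1,2,3,4,5,6,7,8} — state 7 in

Answer: ACCEPT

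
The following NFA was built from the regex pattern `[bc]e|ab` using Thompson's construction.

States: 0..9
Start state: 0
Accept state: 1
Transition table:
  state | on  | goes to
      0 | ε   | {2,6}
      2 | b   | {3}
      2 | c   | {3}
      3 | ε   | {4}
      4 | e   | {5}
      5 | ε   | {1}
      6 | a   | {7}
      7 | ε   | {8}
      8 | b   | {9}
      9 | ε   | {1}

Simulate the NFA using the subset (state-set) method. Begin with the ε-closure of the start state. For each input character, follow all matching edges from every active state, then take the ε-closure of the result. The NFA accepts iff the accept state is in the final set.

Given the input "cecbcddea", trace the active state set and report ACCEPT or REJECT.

Answer: REJECT

Derivation:
S₀ = ε-closure({0}) = {0,2,6}
'c' @ 1: {3,4}
'e' @ 2: {1,5}  (accept∈set)
'c' @ 3: {}  — dead — no transitions
rest 'bcddea' ignored (set empty)
after full input: {}  (accept=1 not in)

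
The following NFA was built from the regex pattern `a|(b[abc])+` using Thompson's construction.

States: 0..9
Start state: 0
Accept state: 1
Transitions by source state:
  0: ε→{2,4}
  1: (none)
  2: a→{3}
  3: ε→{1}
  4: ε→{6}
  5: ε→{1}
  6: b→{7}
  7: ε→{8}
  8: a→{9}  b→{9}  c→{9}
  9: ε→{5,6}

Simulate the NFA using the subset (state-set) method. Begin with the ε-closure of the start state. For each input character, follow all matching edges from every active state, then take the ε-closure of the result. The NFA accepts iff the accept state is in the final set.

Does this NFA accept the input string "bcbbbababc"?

initial (ε-close {0}): {0,2,4,6}
'b' @ 1: {7,8}
'c' @ 2: {1,5,6,9}  (accept∈set)
'b' @ 3: {7,8}
'b' @ 4: {1,5,6,9}  (accept∈set)
'b' @ 5: {7,8}
'a' @ 6: {1,5,6,9}  (accept∈set)
'b' @ 7: {7,8}
'a' @ 8: {1,5,6,9}  (accept∈set)
'b' @ 9: {7,8}
'c' @ 10: {1,5,6,9}  (accept∈set)
final: {1,5,6,9}; accept 1 in set

Answer: ACCEPT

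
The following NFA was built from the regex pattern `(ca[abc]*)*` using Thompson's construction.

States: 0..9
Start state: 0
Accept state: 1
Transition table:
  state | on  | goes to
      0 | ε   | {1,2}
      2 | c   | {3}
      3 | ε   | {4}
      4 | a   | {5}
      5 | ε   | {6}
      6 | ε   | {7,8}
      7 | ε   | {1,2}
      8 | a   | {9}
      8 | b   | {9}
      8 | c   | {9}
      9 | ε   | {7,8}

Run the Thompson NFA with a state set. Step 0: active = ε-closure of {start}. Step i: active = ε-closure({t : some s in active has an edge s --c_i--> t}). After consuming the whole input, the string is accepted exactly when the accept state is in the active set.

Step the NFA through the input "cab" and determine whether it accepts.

initial (ε-close {0}): {0,1,2}
'c' @ 1: {3,4}
'a' @ 2: {1,2,5,6,7,8}  ✓accept
'b' @ 3: {1,2,7,8,9}  ✓accept
final: {1,2,7,8,9}; accept 1 in set

Answer: ACCEPT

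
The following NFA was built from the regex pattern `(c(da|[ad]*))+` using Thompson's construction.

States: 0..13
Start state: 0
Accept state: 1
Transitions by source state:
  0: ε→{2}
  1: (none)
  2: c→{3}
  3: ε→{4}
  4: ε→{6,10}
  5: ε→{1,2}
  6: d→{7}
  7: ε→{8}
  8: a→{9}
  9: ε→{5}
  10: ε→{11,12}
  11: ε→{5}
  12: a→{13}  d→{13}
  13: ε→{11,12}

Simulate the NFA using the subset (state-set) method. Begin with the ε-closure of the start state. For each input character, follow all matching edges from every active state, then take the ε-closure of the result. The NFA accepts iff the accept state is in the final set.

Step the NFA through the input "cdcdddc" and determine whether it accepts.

Answer: ACCEPT

Trace:
S₀ = ε-closure({0}) = {0,2}
'c' @ 1: {1,2,3,4,5,6,10,11,12}  (accept∈set)
'd' @ 2: {1,2,5,7,8,11,12,13}  (accept∈set)
'c' @ 3: {1,2,3,4,5,6,10,11,12}  (accept∈set)
'd' @ 4: {1,2,5,7,8,11,12,13}  (accept∈set)
'd' @ 5: {1,2,5,11,12,13}  (accept∈set)
'd' @ 6: {1,2,5,11,12,13}  (accept∈set)
'c' @ 7: {1,2,3,4,5,6,10,11,12}  (accept∈set)
final: {1,2,3,4,5,6,10,11,12}; accept 1 in set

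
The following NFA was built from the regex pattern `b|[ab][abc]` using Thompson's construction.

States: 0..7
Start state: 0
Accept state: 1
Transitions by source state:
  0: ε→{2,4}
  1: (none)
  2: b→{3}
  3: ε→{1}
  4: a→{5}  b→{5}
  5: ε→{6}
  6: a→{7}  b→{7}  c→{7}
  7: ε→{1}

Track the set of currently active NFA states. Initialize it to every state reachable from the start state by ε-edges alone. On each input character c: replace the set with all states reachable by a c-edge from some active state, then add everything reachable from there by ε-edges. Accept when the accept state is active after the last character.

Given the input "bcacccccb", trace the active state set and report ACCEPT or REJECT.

S₀ = ε-closure({0}) = {0,2,4}
'b' @ 1: {1,3,5,6}  ✓accept
'c' @ 2: {1,7}  ✓accept
'a' @ 3: {}  — no active states
rest 'cccccb' ignored (set empty)
end set {} — state 1 not in

Answer: REJECT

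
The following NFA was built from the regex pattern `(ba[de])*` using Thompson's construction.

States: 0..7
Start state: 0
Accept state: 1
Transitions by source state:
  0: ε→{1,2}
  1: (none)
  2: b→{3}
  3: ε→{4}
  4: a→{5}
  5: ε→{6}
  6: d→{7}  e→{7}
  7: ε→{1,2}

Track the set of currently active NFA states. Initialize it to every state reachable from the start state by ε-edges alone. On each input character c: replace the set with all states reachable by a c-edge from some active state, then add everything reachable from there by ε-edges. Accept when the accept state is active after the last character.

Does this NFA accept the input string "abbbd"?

S₀ = ε-closure({0}) = {0,1,2}
'a' @ 1: {}  — state set empty
rest 'bbbd' ignored (set empty)
after full input: {}  (accept=1 not in)

Answer: REJECT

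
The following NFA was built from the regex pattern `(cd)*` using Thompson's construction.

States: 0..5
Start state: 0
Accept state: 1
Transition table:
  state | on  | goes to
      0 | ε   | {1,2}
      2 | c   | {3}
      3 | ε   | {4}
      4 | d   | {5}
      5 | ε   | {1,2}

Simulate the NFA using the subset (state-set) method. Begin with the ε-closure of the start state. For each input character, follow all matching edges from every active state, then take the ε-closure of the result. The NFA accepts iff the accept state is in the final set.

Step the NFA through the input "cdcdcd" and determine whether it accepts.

S₀ = ε-closure({0}) = {0,1,2}
'c' @ 1: {3,4}
'd' @ 2: {1,2,5}  [accepting]
'c' @ 3: {3,4}
'd' @ 4: {1,2,5}  [accepting]
'c' @ 5: {3,4}
'd' @ 6: {1,2,5}  [accepting]
end set {1,2,5} — state 1 in

Answer: ACCEPT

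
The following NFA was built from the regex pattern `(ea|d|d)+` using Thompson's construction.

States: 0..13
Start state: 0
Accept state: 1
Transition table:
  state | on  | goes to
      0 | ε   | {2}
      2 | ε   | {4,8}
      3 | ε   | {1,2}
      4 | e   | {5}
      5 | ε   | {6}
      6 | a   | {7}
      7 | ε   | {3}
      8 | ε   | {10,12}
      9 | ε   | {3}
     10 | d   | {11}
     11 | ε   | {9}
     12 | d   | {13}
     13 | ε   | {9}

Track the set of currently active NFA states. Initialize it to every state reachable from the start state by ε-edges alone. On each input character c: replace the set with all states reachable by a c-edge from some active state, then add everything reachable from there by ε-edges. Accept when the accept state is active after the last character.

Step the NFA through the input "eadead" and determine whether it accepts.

initial (ε-close {0}): {0,2,4,8,10,12}
'e' @ 1: {5,6}
'a' @ 2: {1,2,3,4,7,8,10,12}  (accept∈set)
'd' @ 3: {1,2,3,4,8,9,10,11,12,13}  (accept∈set)
'e' @ 4: {5,6}
'a' @ 5: {1,2,3,4,7,8,10,12}  (accept∈set)
'd' @ 6: {1,2,3,4,8,9,10,11,12,13}  (accept∈set)
final: {1,2,3,4,8,9,10,11,12,13}; accept 1 in set

Answer: ACCEPT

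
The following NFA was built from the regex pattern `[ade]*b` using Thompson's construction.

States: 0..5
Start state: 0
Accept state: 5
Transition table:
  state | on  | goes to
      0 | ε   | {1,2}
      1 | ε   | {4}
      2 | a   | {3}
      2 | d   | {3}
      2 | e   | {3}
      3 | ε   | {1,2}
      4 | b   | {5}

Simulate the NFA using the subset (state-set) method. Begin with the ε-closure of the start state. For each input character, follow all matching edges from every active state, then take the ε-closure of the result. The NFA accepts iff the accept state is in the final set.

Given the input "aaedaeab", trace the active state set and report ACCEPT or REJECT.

initial (ε-close {0}): {0,1,2,4}
'a' @ 1: {1,2,3,4}
'a' @ 2: {1,2,3,4}
'e' @ 3: {1,2,3,4}
'd' @ 4: {1,2,3,4}
'a' @ 5: {1,2,3,4}
'e' @ 6: {1,2,3,4}
'a' @ 7: {1,2,3,4}
'b' @ 8: {5}  [accepting]
end set {5} — state 5 in

Answer: ACCEPT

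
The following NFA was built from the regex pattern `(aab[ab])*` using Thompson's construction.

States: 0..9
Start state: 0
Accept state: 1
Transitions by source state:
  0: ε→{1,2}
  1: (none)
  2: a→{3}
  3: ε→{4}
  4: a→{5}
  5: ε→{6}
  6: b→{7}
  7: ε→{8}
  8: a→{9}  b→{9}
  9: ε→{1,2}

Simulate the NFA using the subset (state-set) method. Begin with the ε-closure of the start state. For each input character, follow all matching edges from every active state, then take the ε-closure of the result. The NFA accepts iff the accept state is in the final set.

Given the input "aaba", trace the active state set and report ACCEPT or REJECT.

Answer: ACCEPT

Steps:
S₀ = ε-closure({0}) = {0,1,2}
'a' @ 1: {3,4}
'a' @ 2: {5,6}
'b' @ 3: {7,8}
'a' @ 4: {1,2,9}  [accepting]
final: {1,2,9}; accept 1 in set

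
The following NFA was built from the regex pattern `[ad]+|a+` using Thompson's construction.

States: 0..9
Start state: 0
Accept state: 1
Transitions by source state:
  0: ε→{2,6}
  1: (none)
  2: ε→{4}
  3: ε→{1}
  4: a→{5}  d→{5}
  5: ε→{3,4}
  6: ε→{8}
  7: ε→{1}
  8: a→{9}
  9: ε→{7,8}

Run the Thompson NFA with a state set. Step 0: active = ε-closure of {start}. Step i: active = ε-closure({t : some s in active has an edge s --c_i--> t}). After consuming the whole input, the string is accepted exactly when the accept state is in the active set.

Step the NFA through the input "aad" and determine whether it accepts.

initial (ε-close {0}): {0,2,4,6,8}
'a' @ 1: {1,3,4,5,7,8,9}  ✓accept
'a' @ 2: {1,3,4,5,7,8,9}  ✓accept
'd' @ 3: {1,3,4,5}  ✓accept
final: {1,3,4,5}; accept 1 in set

Answer: ACCEPT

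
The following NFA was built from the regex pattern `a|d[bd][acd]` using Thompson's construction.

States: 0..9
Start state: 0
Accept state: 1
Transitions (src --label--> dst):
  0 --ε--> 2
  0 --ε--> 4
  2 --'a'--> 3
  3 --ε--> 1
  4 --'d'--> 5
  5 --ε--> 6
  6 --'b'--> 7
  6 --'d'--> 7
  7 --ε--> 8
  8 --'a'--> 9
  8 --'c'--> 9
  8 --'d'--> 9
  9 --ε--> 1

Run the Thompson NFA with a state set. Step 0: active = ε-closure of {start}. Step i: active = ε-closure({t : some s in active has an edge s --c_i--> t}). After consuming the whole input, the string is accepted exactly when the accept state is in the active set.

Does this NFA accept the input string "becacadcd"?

Answer: REJECT

Steps:
S₀ = ε-closure({0}) = {0,2,4}
'b' @ 1: {}  — dead — no transitions
rest 'ecacadcd' ignored (set empty)
after full input: {}  (accept=1 not in)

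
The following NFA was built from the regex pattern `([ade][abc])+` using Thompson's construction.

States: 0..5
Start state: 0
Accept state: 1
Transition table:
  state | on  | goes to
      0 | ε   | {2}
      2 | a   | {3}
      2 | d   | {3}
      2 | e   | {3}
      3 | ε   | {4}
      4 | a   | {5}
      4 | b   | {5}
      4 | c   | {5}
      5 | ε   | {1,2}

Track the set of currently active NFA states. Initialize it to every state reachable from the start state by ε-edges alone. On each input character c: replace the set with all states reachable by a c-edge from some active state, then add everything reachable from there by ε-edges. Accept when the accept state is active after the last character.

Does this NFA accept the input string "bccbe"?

initial (ε-close {0}): {0,2}
'b' @ 1: {}  — no active states
rest 'ccbe' ignored (set empty)
end set {} — state 1 not in

Answer: REJECT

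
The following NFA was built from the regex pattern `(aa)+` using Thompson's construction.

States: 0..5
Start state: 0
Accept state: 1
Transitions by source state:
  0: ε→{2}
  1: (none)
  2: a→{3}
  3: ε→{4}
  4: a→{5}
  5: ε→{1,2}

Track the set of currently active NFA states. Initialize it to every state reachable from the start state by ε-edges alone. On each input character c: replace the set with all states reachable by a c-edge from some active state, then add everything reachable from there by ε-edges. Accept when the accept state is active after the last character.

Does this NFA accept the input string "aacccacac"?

initial (ε-close {0}): {0,2}
'a' @ 1: {3,4}
'a' @ 2: {1,2,5}  ✓accept
'c' @ 3: {}  — state set empty
rest 'ccacac' ignored (set empty)
final: {}; accept 1 not in set

Answer: REJECT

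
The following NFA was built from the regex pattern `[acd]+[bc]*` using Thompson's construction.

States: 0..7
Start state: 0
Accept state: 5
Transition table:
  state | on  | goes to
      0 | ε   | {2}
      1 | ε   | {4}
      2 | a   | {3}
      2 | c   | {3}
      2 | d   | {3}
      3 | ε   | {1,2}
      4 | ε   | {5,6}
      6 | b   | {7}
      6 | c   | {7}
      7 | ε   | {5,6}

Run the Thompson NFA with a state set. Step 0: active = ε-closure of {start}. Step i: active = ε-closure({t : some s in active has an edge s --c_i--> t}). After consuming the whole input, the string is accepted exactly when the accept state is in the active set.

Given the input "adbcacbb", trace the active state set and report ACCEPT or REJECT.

S₀ = ε-closure({0}) = {0,2}
'a' @ 1: {1,2,3,4,5,6}  ✓accept
'd' @ 2: {1,2,3,4,5,6}  ✓accept
'b' @ 3: {5,6,7}  ✓accept
'c' @ 4: {5,6,7}  ✓accept
'a' @ 5: {}  — dead — no transitions
rest 'cbb' ignored (set empty)
after full input: {}  (accept=5 not in)

Answer: REJECT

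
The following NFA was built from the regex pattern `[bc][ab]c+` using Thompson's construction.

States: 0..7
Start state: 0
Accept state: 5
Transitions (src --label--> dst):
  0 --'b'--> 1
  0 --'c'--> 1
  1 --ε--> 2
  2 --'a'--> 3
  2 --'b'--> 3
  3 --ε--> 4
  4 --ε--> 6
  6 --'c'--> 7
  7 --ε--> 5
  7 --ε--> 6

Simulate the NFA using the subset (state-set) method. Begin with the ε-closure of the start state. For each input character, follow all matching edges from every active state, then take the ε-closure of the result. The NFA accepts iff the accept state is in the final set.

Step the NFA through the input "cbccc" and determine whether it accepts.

S₀ = ε-closure({0}) = {0}
'c' @ 1: {1,2}
'b' @ 2: {3,4,6}
'c' @ 3: {5,6,7}  ✓accept
'c' @ 4: {5,6,7}  ✓accept
'c' @ 5: {5,6,7}  ✓accept
final: {5,6,7}; accept 5 in set

Answer: ACCEPT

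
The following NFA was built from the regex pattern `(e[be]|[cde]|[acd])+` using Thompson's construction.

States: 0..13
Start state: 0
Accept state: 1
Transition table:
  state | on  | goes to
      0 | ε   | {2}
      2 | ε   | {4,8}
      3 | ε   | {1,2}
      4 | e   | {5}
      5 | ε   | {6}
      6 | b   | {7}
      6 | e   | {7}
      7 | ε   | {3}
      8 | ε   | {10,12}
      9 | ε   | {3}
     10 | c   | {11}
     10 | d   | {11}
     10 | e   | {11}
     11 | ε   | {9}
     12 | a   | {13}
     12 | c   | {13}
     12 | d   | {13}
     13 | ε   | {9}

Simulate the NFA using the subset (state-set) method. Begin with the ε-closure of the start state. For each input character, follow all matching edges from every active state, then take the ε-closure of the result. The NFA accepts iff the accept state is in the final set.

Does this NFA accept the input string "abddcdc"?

Answer: REJECT

Derivation:
initial (ε-close {0}): {0,2,4,8,10,12}
'a' @ 1: {1,2,3,4,8,9,10,12,13}  (accept∈set)
'b' @ 2: {}  — dead — no transitions
rest 'ddcdc' ignored (set empty)
final: {}; accept 1 not in set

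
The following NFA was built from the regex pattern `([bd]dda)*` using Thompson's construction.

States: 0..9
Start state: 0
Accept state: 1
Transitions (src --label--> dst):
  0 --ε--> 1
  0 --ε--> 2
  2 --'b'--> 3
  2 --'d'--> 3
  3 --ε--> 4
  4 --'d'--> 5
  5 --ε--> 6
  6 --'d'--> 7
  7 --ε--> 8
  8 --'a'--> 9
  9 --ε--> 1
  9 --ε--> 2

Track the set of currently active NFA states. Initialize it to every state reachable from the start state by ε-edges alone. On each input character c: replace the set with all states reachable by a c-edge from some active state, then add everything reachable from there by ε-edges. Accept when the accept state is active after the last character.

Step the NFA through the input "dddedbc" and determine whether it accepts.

Answer: REJECT

Derivation:
start: ε-closure({0}) = {0,1,2}
'd' @ 1: {3,4}
'd' @ 2: {5,6}
'd' @ 3: {7,8}
'e' @ 4: {}  — no active states
rest 'dbc' ignored (set empty)
after full input: {}  (accept=1 not in)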